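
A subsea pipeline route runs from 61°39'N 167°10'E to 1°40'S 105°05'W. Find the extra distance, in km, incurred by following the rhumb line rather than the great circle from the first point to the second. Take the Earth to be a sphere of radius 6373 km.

Great circle: cos σ = sin φ₁ sin φ₂ + cos φ₁ cos φ₂ cos Δλ,  σ = 1.5778 rad → d_gc = 10055.1 km
Rhumb line: Δψ = -1.4051, q = Δφ/Δψ = 0.7865, d_rh = R√(Δφ²+q²Δλ²) = 10417.4 km
Excess = 10417.4 − 10055.1 = 362.3 ≈ 362 km

362 km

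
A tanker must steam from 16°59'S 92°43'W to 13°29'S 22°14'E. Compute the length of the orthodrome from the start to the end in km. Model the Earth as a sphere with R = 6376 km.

12121 km

cos σ = sin φ₁ sin φ₂ + cos φ₁ cos φ₂ cos Δλ
      = sin(-16.98°)sin(-13.48°) + cos(-16.98°)cos(-13.48°)cos(114.95°) = -0.3242
σ = 108.918° → d = Rσ = 6376·1.90097 = 12121 km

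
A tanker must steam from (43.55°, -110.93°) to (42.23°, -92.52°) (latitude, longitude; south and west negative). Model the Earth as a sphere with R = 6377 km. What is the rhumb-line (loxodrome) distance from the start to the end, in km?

1508 km

Rhumb course C = atan2(Δλ, Δψ) with Δψ = ln[tan(π/4+φ₂/2)/tan(π/4+φ₁/2)] = -0.0314, Δλ = +0.3213 → C = 95.59°
d = R·|Δφ| / |cos C| = 6377·0.02304 / 0.09740 = 1508 km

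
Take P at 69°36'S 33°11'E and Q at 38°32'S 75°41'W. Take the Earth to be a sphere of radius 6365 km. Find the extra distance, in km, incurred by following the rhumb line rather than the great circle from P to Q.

800 km

Great circle: cos σ = sin φ₁ sin φ₂ + cos φ₁ cos φ₂ cos Δλ,  σ = 1.0521 rad → d_gc = 6696.8 km
Rhumb line: Δψ = +0.9854, q = Δφ/Δψ = 0.5503, d_rh = R√(Δφ²+q²Δλ²) = 7496.7 km
Excess = 7496.7 − 6696.8 = 799.9 ≈ 800 km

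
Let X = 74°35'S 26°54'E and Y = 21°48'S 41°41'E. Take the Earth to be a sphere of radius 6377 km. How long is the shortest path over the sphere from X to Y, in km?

5940 km

cos σ = sin φ₁ sin φ₂ + cos φ₁ cos φ₂ cos Δλ
      = sin(-74.58°)sin(-21.80°) + cos(-74.58°)cos(-21.80°)cos(14.78°) = 0.5967
σ = 53.369° → d = Rσ = 6377·0.93146 = 5940 km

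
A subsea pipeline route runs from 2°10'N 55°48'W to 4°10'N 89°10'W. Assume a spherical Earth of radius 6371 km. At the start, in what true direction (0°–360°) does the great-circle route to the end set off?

274.3°

θ = atan2( sin Δλ·cos φ₂ ,  cos φ₁ sin φ₂ − sin φ₁ cos φ₂ cos Δλ )
  = atan2(-0.5485, +0.0411) = 274.29°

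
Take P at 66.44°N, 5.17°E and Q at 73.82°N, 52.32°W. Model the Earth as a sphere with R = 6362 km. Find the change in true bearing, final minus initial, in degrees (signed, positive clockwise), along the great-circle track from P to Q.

-54.7°

At departure: θ₁ = atan2(sin Δλ cos φ₂, cos φ₁ sin φ₂ − sin φ₁ cos φ₂ cos Δλ) = 316.38°
At arrival: θ₂ = atan2(sin Δλ cos φ₁, −cos φ₂ sin φ₁ + sin φ₂ cos φ₁ cos Δλ) = 261.71°
Δθ = θ₂ − θ₁ = -54.7°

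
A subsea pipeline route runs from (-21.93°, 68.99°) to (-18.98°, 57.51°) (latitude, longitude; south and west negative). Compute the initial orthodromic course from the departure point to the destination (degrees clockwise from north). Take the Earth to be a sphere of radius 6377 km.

N = sin Δλ·cos φ₂ = -0.1882;  D = cos φ₁ sin φ₂ − sin φ₁ cos φ₂ cos Δλ = +0.0444
initial course = atan2(N, D) = 283.27°

283.3°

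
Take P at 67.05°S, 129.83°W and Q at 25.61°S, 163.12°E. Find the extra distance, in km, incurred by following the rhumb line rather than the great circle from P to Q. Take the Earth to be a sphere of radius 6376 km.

218 km

Great circle: cos σ = sin φ₁ sin φ₂ + cos φ₁ cos φ₂ cos Δλ,  σ = 1.0061 rad → d_gc = 6415.1 km
Rhumb line: Δψ = +1.1319, q = Δφ/Δψ = 0.6390, d_rh = R√(Δφ²+q²Δλ²) = 6633.1 km
Excess = 6633.1 − 6415.1 = 218.0 ≈ 218 km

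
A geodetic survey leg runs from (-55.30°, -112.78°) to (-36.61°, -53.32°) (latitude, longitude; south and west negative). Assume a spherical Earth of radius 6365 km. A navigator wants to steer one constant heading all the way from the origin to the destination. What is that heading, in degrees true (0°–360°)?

Meridional parts: M(φ₁)=-1.1634, M(φ₂)=-0.6875 → ΔM = +0.4759;  Δλ = +1.0378 rad
tan C = Δλ / ΔM = +2.1806 → C = 65.36°

65.4°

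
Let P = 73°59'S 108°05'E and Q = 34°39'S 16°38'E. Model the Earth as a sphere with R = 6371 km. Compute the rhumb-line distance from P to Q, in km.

6876 km

Rhumb course C = atan2(Δλ, Δψ) with Δψ = ln[tan(π/4+φ₂/2)/tan(π/4+φ₁/2)] = +1.3158, Δλ = -1.5961 → C = 309.50°
d = R·|Δφ| / |cos C| = 6371·0.68650 / 0.63610 = 6876 km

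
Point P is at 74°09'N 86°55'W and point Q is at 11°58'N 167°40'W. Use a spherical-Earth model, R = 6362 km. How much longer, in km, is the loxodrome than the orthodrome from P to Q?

407 km

Great circle: cos σ = sin φ₁ sin φ₂ + cos φ₁ cos φ₂ cos Δλ,  σ = 1.3259 rad → d_gc = 8435.7 km
Rhumb line: Δψ = -1.7614, q = Δφ/Δψ = 0.6162, d_rh = R√(Δφ²+q²Δλ²) = 8842.9 km
Excess = 8842.9 − 8435.7 = 407.2 ≈ 407 km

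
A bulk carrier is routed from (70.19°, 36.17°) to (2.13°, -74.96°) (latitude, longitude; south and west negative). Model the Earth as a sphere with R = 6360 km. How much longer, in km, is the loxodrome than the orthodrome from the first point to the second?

887 km

Great circle: cos σ = sin φ₁ sin φ₂ + cos φ₁ cos φ₂ cos Δλ,  σ = 1.6580 rad → d_gc = 10545.0 km
Rhumb line: Δψ = -1.7080, q = Δφ/Δψ = 0.6955, d_rh = R√(Δφ²+q²Δλ²) = 11431.6 km
Excess = 11431.6 − 10545.0 = 886.6 ≈ 887 km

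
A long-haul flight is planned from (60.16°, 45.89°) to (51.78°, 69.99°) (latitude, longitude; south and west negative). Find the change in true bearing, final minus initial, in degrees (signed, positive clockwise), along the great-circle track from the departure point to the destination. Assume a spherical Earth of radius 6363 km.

+20.1°

Initial bearing θ₁ = atan2(sin Δλ cos φ₂, cos φ₁ sin φ₂ − sin φ₁ cos φ₂ cos Δλ) = 111.39°
Final bearing θ₂ = (initial bearing from the destination back to the start) + 180° = 131.51°
Δθ = θ₂ − θ₁ = +20.1°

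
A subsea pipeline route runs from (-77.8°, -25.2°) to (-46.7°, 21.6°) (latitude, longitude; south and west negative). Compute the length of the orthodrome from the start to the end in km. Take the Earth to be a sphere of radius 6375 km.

Haversine: a = sin²(Δφ/2)+cos φ₁ cos φ₂ sin²(Δλ/2) = 0.09473;  σ = 2·atan2(√a,√(1−a))
σ = 35.850° → d = Rσ = 6375·0.62571 = 3989 km

3989 km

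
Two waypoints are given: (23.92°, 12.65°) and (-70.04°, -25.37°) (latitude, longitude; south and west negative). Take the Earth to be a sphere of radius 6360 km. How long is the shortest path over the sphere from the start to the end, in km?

cos σ = sin φ₁ sin φ₂ + cos φ₁ cos φ₂ cos Δλ
      = sin(23.92°)sin(-70.04°) + cos(23.92°)cos(-70.04°)cos(-38.02°) = -0.1353
σ = 97.775° → d = Rσ = 6360·1.70649 = 10853 km

10853 km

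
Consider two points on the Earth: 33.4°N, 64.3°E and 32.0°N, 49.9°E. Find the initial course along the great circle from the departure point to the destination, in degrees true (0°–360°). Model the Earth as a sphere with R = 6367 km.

θ = atan2( sin Δλ·cos φ₂ ,  cos φ₁ sin φ₂ − sin φ₁ cos φ₂ cos Δλ )
  = atan2(-0.2109, -0.0098) = 267.35°

267.3°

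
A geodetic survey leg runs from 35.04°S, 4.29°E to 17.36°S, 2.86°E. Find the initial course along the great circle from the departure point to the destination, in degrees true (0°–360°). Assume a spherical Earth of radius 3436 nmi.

θ = atan2( sin Δλ·cos φ₂ ,  cos φ₁ sin φ₂ − sin φ₁ cos φ₂ cos Δλ )
  = atan2(-0.0238, +0.3035) = 355.51°

355.5°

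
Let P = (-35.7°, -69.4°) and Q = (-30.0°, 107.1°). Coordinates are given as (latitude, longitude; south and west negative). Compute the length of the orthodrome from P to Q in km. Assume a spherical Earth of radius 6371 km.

12700 km

cos σ = sin φ₁ sin φ₂ + cos φ₁ cos φ₂ cos Δλ
      = sin(-35.70°)sin(-30.00°) + cos(-35.70°)cos(-30.00°)cos(176.50°) = -0.4102
σ = 114.218° → d = Rσ = 6371·1.99347 = 12700 km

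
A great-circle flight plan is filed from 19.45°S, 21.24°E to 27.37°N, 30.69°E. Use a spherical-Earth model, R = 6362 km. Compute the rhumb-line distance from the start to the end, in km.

5297 km

Rhumb course C = atan2(Δλ, Δψ) with Δψ = ln[tan(π/4+φ₂/2)/tan(π/4+φ₁/2)] = +0.8432, Δλ = +0.1649 → C = 11.07°
d = R·|Δφ| / |cos C| = 6362·0.81716 / 0.98140 = 5297 km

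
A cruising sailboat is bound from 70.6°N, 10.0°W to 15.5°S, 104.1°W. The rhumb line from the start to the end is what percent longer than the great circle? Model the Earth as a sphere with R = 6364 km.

4.3%

Great circle: σ = 1.8493 rad → d_gc = Rσ = 11769.2 km
Rhumb: Δφ = -1.5027, Δλ = -1.6424, Δψ = -2.0404, q = Δφ/Δψ = 0.7365 → d_rh = R√(Δφ²+q²Δλ²) = 12276.6 km
Excess = (12276.6 − 11769.2) / 11769.2 = 507.4 / 11769.2 = 4.31% ≈ 4.3%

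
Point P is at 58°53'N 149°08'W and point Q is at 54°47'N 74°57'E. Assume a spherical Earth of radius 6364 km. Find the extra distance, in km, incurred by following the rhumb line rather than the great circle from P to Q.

1490 km

Great circle: cos σ = sin φ₁ sin φ₂ + cos φ₁ cos φ₂ cos Δλ,  σ = 1.0640 rad → d_gc = 6771.5 km
Rhumb line: Δψ = -0.1310, q = Δφ/Δψ = 0.5464, d_rh = R√(Δφ²+q²Δλ²) = 8261.6 km
Excess = 8261.6 − 6771.5 = 1490.1 ≈ 1490 km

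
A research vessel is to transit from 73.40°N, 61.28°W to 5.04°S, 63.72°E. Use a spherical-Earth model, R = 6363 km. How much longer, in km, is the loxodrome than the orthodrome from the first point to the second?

Great circle: cos σ = sin φ₁ sin φ₂ + cos φ₁ cos φ₂ cos Δλ,  σ = 1.8208 rad → d_gc = 11585.8 km
Rhumb line: Δψ = -2.0130, q = Δφ/Δψ = 0.6801, d_rh = R√(Δφ²+q²Δλ²) = 12845.9 km
Excess = 12845.9 − 11585.8 = 1260.1 ≈ 1260 km

1260 km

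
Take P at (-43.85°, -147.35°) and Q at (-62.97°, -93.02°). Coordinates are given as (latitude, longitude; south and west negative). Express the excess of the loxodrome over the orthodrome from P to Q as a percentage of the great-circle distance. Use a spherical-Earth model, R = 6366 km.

2.6%

Great circle: σ = 0.6297 rad → d_gc = Rσ = 4008.6 km
Rhumb: Δφ = -0.3337, Δλ = +0.9482, Δψ = -0.5724, q = Δφ/Δψ = 0.5830 → d_rh = R√(Δφ²+q²Δλ²) = 4110.9 km
Excess = (4110.9 − 4008.6) / 4008.6 = 102.3 / 4008.6 = 2.552% ≈ 2.6%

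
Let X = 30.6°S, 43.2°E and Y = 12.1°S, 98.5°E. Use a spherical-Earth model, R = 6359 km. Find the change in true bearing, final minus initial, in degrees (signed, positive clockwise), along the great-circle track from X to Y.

-21.9°

At departure: θ₁ = atan2(sin Δλ cos φ₂, cos φ₁ sin φ₂ − sin φ₁ cos φ₂ cos Δλ) = 82.70°
At arrival: θ₂ = atan2(sin Δλ cos φ₁, −cos φ₂ sin φ₁ + sin φ₂ cos φ₁ cos Δλ) = 60.83°
Δθ = θ₂ − θ₁ = -21.9°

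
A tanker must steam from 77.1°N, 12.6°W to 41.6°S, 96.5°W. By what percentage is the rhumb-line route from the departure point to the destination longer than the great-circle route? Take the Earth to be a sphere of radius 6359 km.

Great circle: σ = 2.2516 rad → d_gc = Rσ = 14318.0 km
Rhumb: Δφ = -2.0717, Δλ = -1.4643, Δψ = -2.9797, q = Δφ/Δψ = 0.6953 → d_rh = R√(Δφ²+q²Δλ²) = 14678.8 km
Excess = (14678.8 − 14318.0) / 14318.0 = 360.8 / 14318.0 = 2.52% ≈ 2.5%

2.5%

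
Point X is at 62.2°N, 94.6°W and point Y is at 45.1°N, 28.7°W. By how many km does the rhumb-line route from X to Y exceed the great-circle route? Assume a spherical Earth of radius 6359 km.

173 km

Great circle: cos σ = sin φ₁ sin φ₂ + cos φ₁ cos φ₂ cos Δλ,  σ = 0.7059 rad → d_gc = 4489.0 km
Rhumb line: Δψ = -0.5126, q = Δφ/Δψ = 0.5822, d_rh = R√(Δφ²+q²Δλ²) = 4662.2 km
Excess = 4662.2 − 4489.0 = 173.2 ≈ 173 km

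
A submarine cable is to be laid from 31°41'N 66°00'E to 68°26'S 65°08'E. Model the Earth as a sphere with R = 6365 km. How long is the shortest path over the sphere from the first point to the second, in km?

11122 km

cos σ = sin φ₁ sin φ₂ + cos φ₁ cos φ₂ cos Δλ
      = sin(31.68°)sin(-68.43°) + cos(31.68°)cos(-68.43°)cos(-0.87°) = -0.1757
σ = 100.119° → d = Rσ = 6365·1.74740 = 11122 km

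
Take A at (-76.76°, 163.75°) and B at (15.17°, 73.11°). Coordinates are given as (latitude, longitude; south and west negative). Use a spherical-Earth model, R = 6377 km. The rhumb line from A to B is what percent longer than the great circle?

Great circle: σ = 1.8309 rad → d_gc = Rσ = 11675.8 km
Rhumb: Δφ = +1.6045, Δλ = -1.5820, Δψ = +2.4216, q = Δφ/Δψ = 0.6626 → d_rh = R√(Δφ²+q²Δλ²) = 12221.6 km
Excess = (12221.6 − 11675.8) / 11675.8 = 545.8 / 11675.8 = 4.67% ≈ 4.7%

4.7%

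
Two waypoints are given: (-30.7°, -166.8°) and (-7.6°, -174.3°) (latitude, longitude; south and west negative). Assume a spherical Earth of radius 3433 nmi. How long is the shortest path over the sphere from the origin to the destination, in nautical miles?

Haversine: a = sin²(Δφ/2)+cos φ₁ cos φ₂ sin²(Δλ/2) = 0.04374;  σ = 2·atan2(√a,√(1−a))
σ = 24.143° → d = Rσ = 3433·0.42137 = 1447 nmi

1447 nmi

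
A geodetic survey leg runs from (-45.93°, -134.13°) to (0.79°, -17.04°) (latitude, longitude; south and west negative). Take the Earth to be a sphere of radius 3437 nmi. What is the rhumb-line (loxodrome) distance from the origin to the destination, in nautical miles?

6838 nmi

Rhumb course C = atan2(Δλ, Δψ) with Δψ = ln[tan(π/4+φ₂/2)/tan(π/4+φ₁/2)] = +0.9183, Δλ = +2.0436 → C = 65.80°
d = R·|Δφ| / |cos C| = 3437·0.81542 / 0.40988 = 6838 nmi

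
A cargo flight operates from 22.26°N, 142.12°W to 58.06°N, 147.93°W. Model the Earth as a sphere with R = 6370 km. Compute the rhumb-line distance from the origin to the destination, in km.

Δψ = ln[tan(π/4+φ₂/2)/tan(π/4+φ₁/2)] = +0.8525;  Δφ = +0.6248 rad,  Δλ = -0.1014 rad
q = Δφ/Δψ = 0.7330
d = R·√(Δφ² + q²Δλ²) = 6370·0.62923 = 4008 km

4008 km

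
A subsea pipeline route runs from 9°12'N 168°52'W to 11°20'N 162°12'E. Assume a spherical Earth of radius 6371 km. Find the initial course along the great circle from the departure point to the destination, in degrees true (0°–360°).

276.8°

θ = atan2( sin Δλ·cos φ₂ ,  cos φ₁ sin φ₂ − sin φ₁ cos φ₂ cos Δλ )
  = atan2(-0.4744, +0.0568) = 276.83°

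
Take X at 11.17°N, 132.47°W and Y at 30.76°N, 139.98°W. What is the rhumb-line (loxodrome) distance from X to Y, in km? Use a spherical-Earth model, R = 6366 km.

2310 km

Rhumb course C = atan2(Δλ, Δψ) with Δψ = ln[tan(π/4+φ₂/2)/tan(π/4+φ₁/2)] = +0.3685, Δλ = -0.1311 → C = 340.42°
d = R·|Δφ| / |cos C| = 6366·0.34191 / 0.94217 = 2310 km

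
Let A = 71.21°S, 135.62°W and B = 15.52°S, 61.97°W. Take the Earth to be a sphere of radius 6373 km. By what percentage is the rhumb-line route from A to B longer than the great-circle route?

Great circle: σ = 1.2232 rad → d_gc = Rσ = 7795.2 km
Rhumb: Δφ = +0.9720, Δλ = +1.2854, Δψ = +1.5248, q = Δφ/Δψ = 0.6375 → d_rh = R√(Δφ²+q²Δλ²) = 8101.9 km
Excess = (8101.9 − 7795.2) / 7795.2 = 306.7 / 7795.2 = 3.93% ≈ 3.9%

3.9%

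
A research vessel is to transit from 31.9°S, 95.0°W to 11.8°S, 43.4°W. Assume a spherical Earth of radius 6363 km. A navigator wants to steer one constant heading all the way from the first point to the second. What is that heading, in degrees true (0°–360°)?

67.1°

Δψ = ln[tan(π/4+φ₂/2)/tan(π/4+φ₁/2)] = +0.3806
Δλ = +0.9006 rad (taken the short way round)
course = atan2(Δλ, Δψ) = 67.09°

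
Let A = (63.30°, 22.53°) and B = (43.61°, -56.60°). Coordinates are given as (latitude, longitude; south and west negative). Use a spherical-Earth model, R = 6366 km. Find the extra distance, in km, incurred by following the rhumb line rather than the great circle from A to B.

301 km

Great circle: cos σ = sin φ₁ sin φ₂ + cos φ₁ cos φ₂ cos Δλ,  σ = 0.8264 rad → d_gc = 5260.7 km
Rhumb line: Δψ = -0.5909, q = Δφ/Δψ = 0.5816, d_rh = R√(Δφ²+q²Δλ²) = 5561.5 km
Excess = 5561.5 − 5260.7 = 300.8 ≈ 301 km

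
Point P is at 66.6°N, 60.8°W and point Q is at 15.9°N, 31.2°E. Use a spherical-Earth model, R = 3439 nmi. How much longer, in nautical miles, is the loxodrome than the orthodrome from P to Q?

Great circle: cos σ = sin φ₁ sin φ₂ + cos φ₁ cos φ₂ cos Δλ,  σ = 1.3304 rad → d_gc = 4575.2 nmi
Rhumb line: Δψ = -1.2935, q = Δφ/Δψ = 0.6841, d_rh = R√(Δφ²+q²Δλ²) = 4850.9 nmi
Excess = 4850.9 − 4575.2 = 275.7 ≈ 276 nmi

276 nmi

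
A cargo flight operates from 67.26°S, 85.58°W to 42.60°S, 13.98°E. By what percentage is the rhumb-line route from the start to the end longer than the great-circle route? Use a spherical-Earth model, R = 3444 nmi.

Great circle: σ = 0.9557 rad → d_gc = Rσ = 3291.6 nmi
Rhumb: Δφ = +0.4304, Δλ = +1.7376, Δψ = +0.7807, q = Δφ/Δψ = 0.5513 → d_rh = R√(Δφ²+q²Δλ²) = 3617.0 nmi
Excess = (3617.0 − 3291.6) / 3291.6 = 325.4 / 3291.6 = 9.89% ≈ 9.9%

9.9%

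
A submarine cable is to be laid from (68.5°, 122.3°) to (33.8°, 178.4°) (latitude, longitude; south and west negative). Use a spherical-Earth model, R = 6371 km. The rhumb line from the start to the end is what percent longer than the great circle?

Great circle: σ = 0.8128 rad → d_gc = Rσ = 5178.5 km
Rhumb: Δφ = -0.6056, Δλ = +0.9791, Δψ = -1.0340, q = Δφ/Δψ = 0.5857 → d_rh = R√(Δφ²+q²Δλ²) = 5313.8 km
Excess = (5313.8 − 5178.5) / 5178.5 = 135.3 / 5178.5 = 2.61% ≈ 2.6%

2.6%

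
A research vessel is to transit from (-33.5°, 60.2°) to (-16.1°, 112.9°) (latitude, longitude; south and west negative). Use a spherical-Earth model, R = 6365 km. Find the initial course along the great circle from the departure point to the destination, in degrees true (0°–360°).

N = sin Δλ·cos φ₂ = +0.7643;  D = cos φ₁ sin φ₂ − sin φ₁ cos φ₂ cos Δλ = +0.0901
initial course = atan2(N, D) = 83.28°

83.3°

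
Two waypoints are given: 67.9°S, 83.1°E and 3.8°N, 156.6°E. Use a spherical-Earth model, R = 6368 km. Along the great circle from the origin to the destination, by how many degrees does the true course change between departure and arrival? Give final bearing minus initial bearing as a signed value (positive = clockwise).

-52.1°

Initial bearing θ₁ = atan2(sin Δλ cos φ₂, cos φ₁ sin φ₂ − sin φ₁ cos φ₂ cos Δλ) = 73.27°
Final bearing θ₂ = (initial bearing from the destination back to the start) + 180° = 21.17°
Δθ = θ₂ − θ₁ = -52.1°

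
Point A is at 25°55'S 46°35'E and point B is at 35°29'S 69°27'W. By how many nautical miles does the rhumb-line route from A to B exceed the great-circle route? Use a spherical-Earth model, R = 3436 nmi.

369 nmi

Great circle: cos σ = sin φ₁ sin φ₂ + cos φ₁ cos φ₂ cos Δλ,  σ = 1.6386 rad → d_gc = 5630.2 nmi
Rhumb line: Δψ = -0.1946, q = Δφ/Δψ = 0.8581, d_rh = R√(Δφ²+q²Δλ²) = 5998.9 nmi
Excess = 5998.9 − 5630.2 = 368.7 ≈ 369 nmi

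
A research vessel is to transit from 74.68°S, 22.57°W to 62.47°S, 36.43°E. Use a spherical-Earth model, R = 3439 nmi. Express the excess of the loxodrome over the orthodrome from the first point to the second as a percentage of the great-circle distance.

3.9%

Great circle: σ = 0.4074 rad → d_gc = Rσ = 1401.04 nmi
Rhumb: Δφ = +0.2131, Δλ = +1.0297, Δψ = +0.5996, q = Δφ/Δψ = 0.3554 → d_rh = R√(Δφ²+q²Δλ²) = 1456.37 nmi
Excess = (1456.37 − 1401.04) / 1401.04 = 55.33 / 1401.04 = 3.949% ≈ 3.9%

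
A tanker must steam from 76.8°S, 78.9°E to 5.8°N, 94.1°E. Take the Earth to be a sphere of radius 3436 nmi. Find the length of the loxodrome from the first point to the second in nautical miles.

Rhumb course C = atan2(Δλ, Δψ) with Δψ = ln[tan(π/4+φ₂/2)/tan(π/4+φ₁/2)] = +2.2581, Δλ = +0.2653 → C = 6.70°
d = R·|Δφ| / |cos C| = 3436·1.44164 / 0.99317 = 4988 nmi

4988 nmi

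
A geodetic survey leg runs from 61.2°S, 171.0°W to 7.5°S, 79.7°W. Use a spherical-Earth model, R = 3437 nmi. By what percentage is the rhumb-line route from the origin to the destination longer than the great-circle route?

Great circle: σ = 1.4671 rad → d_gc = Rσ = 5042.3 nmi
Rhumb: Δφ = +0.9372, Δλ = +1.5935, Δψ = +1.2284, q = Δφ/Δψ = 0.7630 → d_rh = R√(Δφ²+q²Δλ²) = 5276.3 nmi
Excess = (5276.3 − 5042.3) / 5042.3 = 234.0 / 5042.3 = 4.64% ≈ 4.6%

4.6%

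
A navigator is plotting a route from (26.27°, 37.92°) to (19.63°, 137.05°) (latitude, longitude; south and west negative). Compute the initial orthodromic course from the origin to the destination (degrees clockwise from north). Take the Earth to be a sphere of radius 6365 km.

N = sin Δλ·cos φ₂ = +0.9299;  D = cos φ₁ sin φ₂ − sin φ₁ cos φ₂ cos Δλ = +0.3674
initial course = atan2(N, D) = 68.44°

68.4°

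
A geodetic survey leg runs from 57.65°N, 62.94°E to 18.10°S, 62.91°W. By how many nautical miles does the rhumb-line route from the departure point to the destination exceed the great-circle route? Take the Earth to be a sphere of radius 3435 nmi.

408 nmi

Great circle: cos σ = sin φ₁ sin φ₂ + cos φ₁ cos φ₂ cos Δλ,  σ = 2.1656 rad → d_gc = 7438.79 nmi
Rhumb line: Δψ = -1.5590, q = Δφ/Δψ = 0.8480, d_rh = R√(Δφ²+q²Δλ²) = 7846.30 nmi
Excess = 7846.30 − 7438.79 = 407.51 ≈ 408 nmi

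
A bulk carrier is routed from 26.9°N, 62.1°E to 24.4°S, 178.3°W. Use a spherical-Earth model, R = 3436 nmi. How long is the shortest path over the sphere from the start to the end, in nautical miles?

7557 nmi

cos σ = sin φ₁ sin φ₂ + cos φ₁ cos φ₂ cos Δλ
      = sin(26.90°)sin(-24.40°) + cos(26.90°)cos(-24.40°)cos(119.60°) = -0.5881
σ = 126.019° → d = Rσ = 3436·2.19945 = 7557 nmi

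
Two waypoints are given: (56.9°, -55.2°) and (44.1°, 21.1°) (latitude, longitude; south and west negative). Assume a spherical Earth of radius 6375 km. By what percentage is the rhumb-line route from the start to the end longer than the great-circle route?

4.9%

Great circle: σ = 0.8287 rad → d_gc = Rσ = 5282.7 km
Rhumb: Δφ = -0.2234, Δλ = +1.3317, Δψ = -0.3541, q = Δφ/Δψ = 0.6308 → d_rh = R√(Δφ²+q²Δλ²) = 5541.5 km
Excess = (5541.5 − 5282.7) / 5282.7 = 258.8 / 5282.7 = 4.90% ≈ 4.9%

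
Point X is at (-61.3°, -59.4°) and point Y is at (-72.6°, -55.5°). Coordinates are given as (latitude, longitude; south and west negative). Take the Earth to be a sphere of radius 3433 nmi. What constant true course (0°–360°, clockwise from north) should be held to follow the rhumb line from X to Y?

Δψ = ln[tan(π/4+φ₂/2)/tan(π/4+φ₁/2)] = -0.5139
Δλ = +0.0681 rad (taken the short way round)
course = atan2(Δλ, Δψ) = 172.46°

172.5°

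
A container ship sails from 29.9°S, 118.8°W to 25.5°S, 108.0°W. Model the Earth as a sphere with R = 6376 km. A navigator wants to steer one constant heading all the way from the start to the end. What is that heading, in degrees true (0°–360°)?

Meridional parts: M(φ₁)=-0.5473, M(φ₂)=-0.4605 → ΔM = +0.0868;  Δλ = +0.1885 rad
tan C = Δλ / ΔM = +2.1724 → C = 65.28°

65.3°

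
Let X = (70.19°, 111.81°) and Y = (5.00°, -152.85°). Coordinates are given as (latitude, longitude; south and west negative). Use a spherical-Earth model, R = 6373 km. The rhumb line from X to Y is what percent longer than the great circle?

Great circle: σ = 1.5202 rad → d_gc = Rσ = 9688.2 km
Rhumb: Δφ = -1.1378, Δλ = +1.6640, Δψ = -1.6578, q = Δφ/Δψ = 0.6863 → d_rh = R√(Δφ²+q²Δλ²) = 10273.8 km
Excess = (10273.8 − 9688.2) / 9688.2 = 585.6 / 9688.2 = 6.04% ≈ 6.0%

6.0%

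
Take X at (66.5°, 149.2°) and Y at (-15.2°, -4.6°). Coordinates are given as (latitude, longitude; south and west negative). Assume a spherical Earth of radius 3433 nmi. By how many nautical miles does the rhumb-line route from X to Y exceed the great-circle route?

Great circle: cos σ = sin φ₁ sin φ₂ + cos φ₁ cos φ₂ cos Δλ,  σ = 2.1965 rad → d_gc = 7540.8 nmi
Rhumb line: Δψ = -1.8387, q = Δφ/Δψ = 0.7755, d_rh = R√(Δφ²+q²Δλ²) = 8662.4 nmi
Excess = 8662.4 − 7540.8 = 1121.6 ≈ 1122 nmi

1122 nmi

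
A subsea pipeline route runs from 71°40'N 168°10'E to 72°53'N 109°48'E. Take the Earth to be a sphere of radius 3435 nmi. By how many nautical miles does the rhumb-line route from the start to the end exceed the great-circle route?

42 nmi

Great circle: cos σ = sin φ₁ sin φ₂ + cos φ₁ cos φ₂ cos Δλ,  σ = 0.2986 rad → d_gc = 1025.6 nmi
Rhumb line: Δψ = +0.0698, q = Δφ/Δψ = 0.3043, d_rh = R√(Δφ²+q²Δλ²) = 1067.4 nmi
Excess = 1067.4 − 1025.6 = 41.8 ≈ 42 nmi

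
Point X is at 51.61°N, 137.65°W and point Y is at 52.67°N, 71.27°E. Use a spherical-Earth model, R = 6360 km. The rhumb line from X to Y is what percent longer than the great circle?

27.1%

Great circle: σ = 1.2728 rad → d_gc = Rσ = 8094.9 km
Rhumb: Δφ = +0.0185, Δλ = -2.6368, Δψ = +0.0301, q = Δφ/Δψ = 0.6137 → d_rh = R√(Δφ²+q²Δλ²) = 10292.6 km
Excess = (10292.6 − 8094.9) / 8094.9 = 2197.7 / 8094.9 = 27.149% ≈ 27.1%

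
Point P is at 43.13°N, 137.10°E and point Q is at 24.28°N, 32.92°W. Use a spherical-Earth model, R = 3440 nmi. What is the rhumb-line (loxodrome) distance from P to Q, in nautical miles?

8495 nmi

Rhumb course C = atan2(Δλ, Δψ) with Δψ = ln[tan(π/4+φ₂/2)/tan(π/4+φ₁/2)] = -0.3989, Δλ = -2.9674 → C = 262.34°
d = R·|Δφ| / |cos C| = 3440·0.32899 / 0.13323 = 8495 nmi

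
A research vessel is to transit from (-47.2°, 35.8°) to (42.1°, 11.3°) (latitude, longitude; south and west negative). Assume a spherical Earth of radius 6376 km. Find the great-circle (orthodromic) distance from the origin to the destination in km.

cos σ = sin φ₁ sin φ₂ + cos φ₁ cos φ₂ cos Δλ
      = sin(-47.20°)sin(42.10°) + cos(-47.20°)cos(42.10°)cos(-24.50°) = -0.0332
σ = 91.901° → d = Rσ = 6376·1.60398 = 10227 km

10227 km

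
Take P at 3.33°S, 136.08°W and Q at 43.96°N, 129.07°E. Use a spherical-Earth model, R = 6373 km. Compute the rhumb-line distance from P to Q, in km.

Rhumb course C = atan2(Δλ, Δψ) with Δψ = ln[tan(π/4+φ₂/2)/tan(π/4+φ₁/2)] = +0.9141, Δλ = -1.6554 → C = 298.91°
d = R·|Δφ| / |cos C| = 6373·0.82537 / 0.48338 = 10882 km

10882 km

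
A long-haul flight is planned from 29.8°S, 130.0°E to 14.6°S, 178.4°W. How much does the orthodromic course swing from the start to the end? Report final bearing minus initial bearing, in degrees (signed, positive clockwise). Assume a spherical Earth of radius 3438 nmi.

-20.9°

At departure: θ₁ = atan2(sin Δλ cos φ₂, cos φ₁ sin φ₂ − sin φ₁ cos φ₂ cos Δλ) = 83.98°
At arrival: θ₂ = atan2(sin Δλ cos φ₁, −cos φ₂ sin φ₁ + sin φ₂ cos φ₁ cos Δλ) = 63.10°
Δθ = θ₂ − θ₁ = -20.9°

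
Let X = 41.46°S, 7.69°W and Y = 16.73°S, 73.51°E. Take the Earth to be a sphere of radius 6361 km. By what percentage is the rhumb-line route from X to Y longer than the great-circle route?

2.4%

Great circle: σ = 1.2657 rad → d_gc = Rσ = 8051.1 km
Rhumb: Δφ = +0.4316, Δλ = +1.4172, Δψ = +0.5003, q = Δφ/Δψ = 0.8627 → d_rh = R√(Δφ²+q²Δλ²) = 8247.6 km
Excess = (8247.6 − 8051.1) / 8051.1 = 196.5 / 8051.1 = 2.44% ≈ 2.4%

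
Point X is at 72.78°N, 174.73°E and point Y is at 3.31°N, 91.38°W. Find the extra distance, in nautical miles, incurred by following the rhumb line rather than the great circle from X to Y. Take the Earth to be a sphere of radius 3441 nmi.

316 nmi

Great circle: cos σ = sin φ₁ sin φ₂ + cos φ₁ cos φ₂ cos Δλ,  σ = 1.5357 rad → d_gc = 5284.3 nmi
Rhumb line: Δψ = -1.8299, q = Δφ/Δψ = 0.6626, d_rh = R√(Δφ²+q²Δλ²) = 5600.5 nmi
Excess = 5600.5 − 5284.3 = 316.2 ≈ 316 nmi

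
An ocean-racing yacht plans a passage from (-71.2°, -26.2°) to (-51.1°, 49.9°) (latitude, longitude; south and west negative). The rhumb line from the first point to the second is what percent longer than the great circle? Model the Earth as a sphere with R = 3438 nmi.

Great circle: σ = 0.6676 rad → d_gc = Rσ = 2295.0 nmi
Rhumb: Δφ = +0.3508, Δλ = +1.3282, Δψ = +0.7576, q = Δφ/Δψ = 0.4631 → d_rh = R√(Δφ²+q²Δλ²) = 2434.3 nmi
Excess = (2434.3 − 2295.0) / 2295.0 = 139.3 / 2295.0 = 6.07% ≈ 6.1%

6.1%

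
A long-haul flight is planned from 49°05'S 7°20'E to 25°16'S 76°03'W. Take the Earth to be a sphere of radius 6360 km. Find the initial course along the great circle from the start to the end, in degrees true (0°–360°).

257.4°

θ = atan2( sin Δλ·cos φ₂ ,  cos φ₁ sin φ₂ − sin φ₁ cos φ₂ cos Δλ )
  = atan2(-0.8983, -0.2008) = 257.40°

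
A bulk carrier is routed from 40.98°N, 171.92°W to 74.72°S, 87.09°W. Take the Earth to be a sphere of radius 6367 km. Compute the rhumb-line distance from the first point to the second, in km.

Rhumb course C = atan2(Δλ, Δψ) with Δψ = ln[tan(π/4+φ₂/2)/tan(π/4+φ₁/2)] = -2.7943, Δλ = +1.4806 → C = 152.08°
d = R·|Δφ| / |cos C| = 6367·2.01935 / 0.88363 = 14550 km

14550 km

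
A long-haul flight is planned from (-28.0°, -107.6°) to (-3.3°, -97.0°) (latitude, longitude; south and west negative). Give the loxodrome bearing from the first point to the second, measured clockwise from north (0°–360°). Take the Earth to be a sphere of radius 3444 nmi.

22.3°

Δψ = ln[tan(π/4+φ₂/2)/tan(π/4+φ₁/2)] = +0.4518
Δλ = +0.1850 rad (taken the short way round)
course = atan2(Δλ, Δψ) = 22.27°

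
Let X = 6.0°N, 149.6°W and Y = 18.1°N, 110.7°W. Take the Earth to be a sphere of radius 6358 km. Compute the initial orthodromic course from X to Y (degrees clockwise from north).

N = sin Δλ·cos φ₂ = +0.5969;  D = cos φ₁ sin φ₂ − sin φ₁ cos φ₂ cos Δλ = +0.2317
initial course = atan2(N, D) = 68.79°

68.8°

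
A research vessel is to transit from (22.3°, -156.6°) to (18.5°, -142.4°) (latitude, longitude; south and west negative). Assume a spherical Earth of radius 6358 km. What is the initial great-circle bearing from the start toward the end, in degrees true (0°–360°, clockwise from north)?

103.4°

N = sin Δλ·cos φ₂ = +0.2326;  D = cos φ₁ sin φ₂ − sin φ₁ cos φ₂ cos Δλ = -0.0553
initial course = atan2(N, D) = 103.37°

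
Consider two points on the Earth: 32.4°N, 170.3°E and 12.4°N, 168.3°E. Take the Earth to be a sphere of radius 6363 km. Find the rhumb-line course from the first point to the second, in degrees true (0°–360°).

Meridional parts: M(φ₁)=+0.5983, M(φ₂)=+0.2181 → ΔM = -0.3802;  Δλ = -0.0349 rad
tan C = Δλ / ΔM = +0.0918 → C = 185.25°

185.2°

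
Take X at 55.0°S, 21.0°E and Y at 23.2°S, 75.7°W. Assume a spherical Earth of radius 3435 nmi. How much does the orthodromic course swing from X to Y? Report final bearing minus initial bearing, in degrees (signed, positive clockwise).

+72.8°

Initial bearing θ₁ = atan2(sin Δλ cos φ₂, cos φ₁ sin φ₂ − sin φ₁ cos φ₂ cos Δλ) = 251.03°
Final bearing θ₂ = (initial bearing from the destination back to the start) + 180° = 323.83°
Δθ = θ₂ − θ₁ = +72.8°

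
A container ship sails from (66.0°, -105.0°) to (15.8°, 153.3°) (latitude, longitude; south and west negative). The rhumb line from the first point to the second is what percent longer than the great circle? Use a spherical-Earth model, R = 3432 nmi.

Great circle: σ = 1.4006 rad → d_gc = Rσ = 4806.9 nmi
Rhumb: Δφ = -0.8762, Δλ = -1.7750, Δψ = -1.2692, q = Δφ/Δψ = 0.6903 → d_rh = R√(Δφ²+q²Δλ²) = 5169.7 nmi
Excess = (5169.7 − 4806.9) / 4806.9 = 362.8 / 4806.9 = 7.547% ≈ 7.5%

7.5%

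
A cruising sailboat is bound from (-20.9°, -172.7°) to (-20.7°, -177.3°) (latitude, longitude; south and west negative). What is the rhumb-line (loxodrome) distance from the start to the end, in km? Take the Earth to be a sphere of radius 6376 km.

Δψ = ln[tan(π/4+φ₂/2)/tan(π/4+φ₁/2)] = +0.0037;  Δφ = +0.0035 rad,  Δλ = -0.0803 rad
q = Δφ/Δψ = 0.9348
d = R·√(Δφ² + q²Δλ²) = 6376·0.07513 = 479 km

479 km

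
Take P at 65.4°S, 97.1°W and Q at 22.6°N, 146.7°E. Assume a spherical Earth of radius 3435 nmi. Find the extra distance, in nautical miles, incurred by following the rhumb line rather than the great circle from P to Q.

386 nmi

Great circle: cos σ = sin φ₁ sin φ₂ + cos φ₁ cos φ₂ cos Δλ,  σ = 2.1166 rad → d_gc = 7270.5 nmi
Rhumb line: Δψ = +1.9282, q = Δφ/Δψ = 0.7965, d_rh = R√(Δφ²+q²Δλ²) = 7656.8 nmi
Excess = 7656.8 − 7270.5 = 386.3 ≈ 386 nmi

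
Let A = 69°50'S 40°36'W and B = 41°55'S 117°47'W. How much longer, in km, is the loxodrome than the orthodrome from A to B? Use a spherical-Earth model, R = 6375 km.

Great circle: cos σ = sin φ₁ sin φ₂ + cos φ₁ cos φ₂ cos Δλ,  σ = 0.8176 rad → d_gc = 5212.0 km
Rhumb line: Δψ = +0.9197, q = Δφ/Δψ = 0.5298, d_rh = R√(Δφ²+q²Δλ²) = 5508.7 km
Excess = 5508.7 − 5212.0 = 296.7 ≈ 297 km

297 km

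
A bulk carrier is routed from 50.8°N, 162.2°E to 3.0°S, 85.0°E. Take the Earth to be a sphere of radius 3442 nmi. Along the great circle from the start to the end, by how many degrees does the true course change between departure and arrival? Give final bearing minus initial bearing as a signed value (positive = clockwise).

-39.9°

Initial bearing θ₁ = atan2(sin Δλ cos φ₂, cos φ₁ sin φ₂ − sin φ₁ cos φ₂ cos Δλ) = 258.14°
Final bearing θ₂ = (initial bearing from the destination back to the start) + 180° = 218.27°
Δθ = θ₂ − θ₁ = -39.9°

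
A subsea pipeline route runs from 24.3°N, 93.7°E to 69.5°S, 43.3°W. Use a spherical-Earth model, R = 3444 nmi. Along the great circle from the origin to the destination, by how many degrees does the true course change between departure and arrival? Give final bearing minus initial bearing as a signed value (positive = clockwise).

+110.0°

At departure: θ₁ = atan2(sin Δλ cos φ₂, cos φ₁ sin φ₂ − sin φ₁ cos φ₂ cos Δλ) = 197.70°
At arrival: θ₂ = atan2(sin Δλ cos φ₁, −cos φ₂ sin φ₁ + sin φ₂ cos φ₁ cos Δλ) = 307.69°
Δθ = θ₂ − θ₁ = +110.0°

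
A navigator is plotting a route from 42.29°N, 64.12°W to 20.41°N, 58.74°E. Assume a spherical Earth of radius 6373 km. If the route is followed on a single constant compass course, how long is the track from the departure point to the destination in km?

11800 km

Δψ = ln[tan(π/4+φ₂/2)/tan(π/4+φ₁/2)] = -0.4520;  Δφ = -0.3819 rad,  Δλ = +2.1443 rad
q = Δφ/Δψ = 0.8449
d = R·√(Δφ² + q²Δλ²) = 6373·1.85150 = 11800 km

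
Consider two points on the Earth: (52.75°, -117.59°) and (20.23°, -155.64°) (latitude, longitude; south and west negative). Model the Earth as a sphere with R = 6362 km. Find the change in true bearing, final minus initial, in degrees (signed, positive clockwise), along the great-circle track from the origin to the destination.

At departure: θ₁ = atan2(sin Δλ cos φ₂, cos φ₁ sin φ₂ − sin φ₁ cos φ₂ cos Δλ) = 236.77°
At arrival: θ₂ = atan2(sin Δλ cos φ₁, −cos φ₂ sin φ₁ + sin φ₂ cos φ₁ cos Δλ) = 212.66°
Δθ = θ₂ − θ₁ = -24.1°

-24.1°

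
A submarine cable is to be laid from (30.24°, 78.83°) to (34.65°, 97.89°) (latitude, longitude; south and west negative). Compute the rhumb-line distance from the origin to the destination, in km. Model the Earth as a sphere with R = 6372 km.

Δψ = ln[tan(π/4+φ₂/2)/tan(π/4+φ₁/2)] = +0.0912;  Δφ = +0.0770 rad,  Δλ = +0.3327 rad
q = Δφ/Δψ = 0.8435
d = R·√(Δφ² + q²Δλ²) = 6372·0.29097 = 1854 km

1854 km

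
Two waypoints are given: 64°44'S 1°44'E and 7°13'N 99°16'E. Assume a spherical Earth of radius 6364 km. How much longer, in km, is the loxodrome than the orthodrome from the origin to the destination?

508 km

Great circle: cos σ = sin φ₁ sin φ₂ + cos φ₁ cos φ₂ cos Δλ,  σ = 1.7407 rad → d_gc = 11078.0 km
Rhumb line: Δψ = +1.6218, q = Δφ/Δψ = 0.7743, d_rh = R√(Δφ²+q²Δλ²) = 11585.8 km
Excess = 11585.8 − 11078.0 = 507.8 ≈ 508 km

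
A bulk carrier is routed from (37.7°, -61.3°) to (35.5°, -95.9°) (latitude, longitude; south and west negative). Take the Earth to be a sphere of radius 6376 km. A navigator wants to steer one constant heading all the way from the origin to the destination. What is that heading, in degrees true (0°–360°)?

265.5°

Δψ = ln[tan(π/4+φ₂/2)/tan(π/4+φ₁/2)] = -0.0478
Δλ = -0.6039 rad (taken the short way round)
course = atan2(Δλ, Δψ) = 265.47°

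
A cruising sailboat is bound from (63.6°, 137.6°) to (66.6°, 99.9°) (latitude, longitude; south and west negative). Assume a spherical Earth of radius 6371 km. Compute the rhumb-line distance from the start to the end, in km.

1794 km

Rhumb course C = atan2(Δλ, Δψ) with Δψ = ln[tan(π/4+φ₂/2)/tan(π/4+φ₁/2)] = +0.1245, Δλ = -0.6580 → C = 280.71°
d = R·|Δφ| / |cos C| = 6371·0.05236 / 0.18592 = 1794 km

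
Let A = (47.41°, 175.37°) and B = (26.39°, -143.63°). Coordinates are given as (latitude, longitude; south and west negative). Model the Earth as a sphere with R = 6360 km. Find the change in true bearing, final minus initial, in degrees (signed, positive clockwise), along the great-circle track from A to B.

At departure: θ₁ = atan2(sin Δλ cos φ₂, cos φ₁ sin φ₂ − sin φ₁ cos φ₂ cos Δλ) = 108.53°
At arrival: θ₂ = atan2(sin Δλ cos φ₁, −cos φ₂ sin φ₁ + sin φ₂ cos φ₁ cos Δλ) = 134.25°
Δθ = θ₂ − θ₁ = +25.7°

+25.7°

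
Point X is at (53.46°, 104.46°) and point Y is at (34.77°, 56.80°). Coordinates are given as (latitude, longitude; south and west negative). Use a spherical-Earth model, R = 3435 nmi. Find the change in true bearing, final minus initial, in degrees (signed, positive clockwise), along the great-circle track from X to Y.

-34.6°

At departure: θ₁ = atan2(sin Δλ cos φ₂, cos φ₁ sin φ₂ − sin φ₁ cos φ₂ cos Δλ) = 260.19°
At arrival: θ₂ = atan2(sin Δλ cos φ₁, −cos φ₂ sin φ₁ + sin φ₂ cos φ₁ cos Δλ) = 225.58°
Δθ = θ₂ − θ₁ = -34.6°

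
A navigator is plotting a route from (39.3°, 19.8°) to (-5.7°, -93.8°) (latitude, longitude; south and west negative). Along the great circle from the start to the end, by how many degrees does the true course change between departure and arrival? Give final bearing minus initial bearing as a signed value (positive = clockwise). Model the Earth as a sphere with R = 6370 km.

At departure: θ₁ = atan2(sin Δλ cos φ₂, cos φ₁ sin φ₂ − sin φ₁ cos φ₂ cos Δλ) = 280.89°
At arrival: θ₂ = atan2(sin Δλ cos φ₁, −cos φ₂ sin φ₁ + sin φ₂ cos φ₁ cos Δλ) = 229.79°
Δθ = θ₂ − θ₁ = -51.1°

-51.1°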